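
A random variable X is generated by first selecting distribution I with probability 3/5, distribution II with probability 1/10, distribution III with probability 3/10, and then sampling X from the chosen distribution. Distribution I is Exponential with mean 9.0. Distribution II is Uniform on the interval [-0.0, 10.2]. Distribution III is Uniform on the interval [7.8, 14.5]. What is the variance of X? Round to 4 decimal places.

53.4320

Per component, I: μ=9, E[X²]=162; II: μ=5.1, E[X²]=34.68; III: μ=11.15, E[X²]=128.063.
E[X] = 0.6·9 + 0.1·5.1 + 0.3·11.15 = 9.255.
E[X²] = 0.6·162 + 0.1·34.68 + 0.3·128.063 = 139.087.
Var(X) = E[X²] − (E[X])² = 139.087 − 85.655 = 53.432.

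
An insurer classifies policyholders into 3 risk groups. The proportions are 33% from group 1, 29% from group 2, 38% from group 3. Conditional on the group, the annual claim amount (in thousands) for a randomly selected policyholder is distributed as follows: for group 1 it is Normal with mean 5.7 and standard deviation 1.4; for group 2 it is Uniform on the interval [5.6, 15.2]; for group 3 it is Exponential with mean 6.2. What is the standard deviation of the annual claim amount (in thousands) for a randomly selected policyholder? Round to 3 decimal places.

4.644

Per component, 1: μ=5.7, E[X²]=34.45; 2: μ=10.4, E[X²]=115.84; 3: μ=6.2, E[X²]=76.88.
E[X] = 0.33·5.7 + 0.29·10.4 + 0.38·6.2 = 7.253.
E[X²] = 0.33·34.45 + 0.29·115.84 + 0.38·76.88 = 74.1765.
Var(X) = E[X²] − (E[X])² = 74.1765 − 52.606 = 21.5705.
SD(X) = √21.5705 = 4.6444.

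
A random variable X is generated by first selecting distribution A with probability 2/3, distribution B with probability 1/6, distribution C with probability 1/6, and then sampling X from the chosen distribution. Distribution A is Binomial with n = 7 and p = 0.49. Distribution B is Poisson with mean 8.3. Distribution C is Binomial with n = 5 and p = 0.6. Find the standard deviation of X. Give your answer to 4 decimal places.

Per component, A: μ=3.43, E[X²]=13.5142; B: μ=8.3, E[X²]=77.19; C: μ=3, E[X²]=10.2.
E[X] = 0.666667·3.43 + 0.166667·8.3 + 0.166667·3 = 4.17.
E[X²] = 0.666667·13.5142 + 0.166667·77.19 + 0.166667·10.2 = 23.5745.
Var(X) = E[X²] − (E[X])² = 23.5745 − 17.3889 = 6.18557.
SD(X) = √6.18557 = 2.48708.

2.4871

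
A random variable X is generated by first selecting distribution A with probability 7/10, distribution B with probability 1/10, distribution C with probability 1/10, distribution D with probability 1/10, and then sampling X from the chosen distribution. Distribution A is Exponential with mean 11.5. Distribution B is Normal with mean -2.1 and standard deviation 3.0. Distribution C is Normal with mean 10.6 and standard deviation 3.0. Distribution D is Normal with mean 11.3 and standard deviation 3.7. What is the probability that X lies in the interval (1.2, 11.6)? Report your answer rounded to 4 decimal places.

0.5048

Conditional on each component, P(1.2 < X < 11.6): A: 0.536218; B: 0.135664; C: 0.629694; D: 0.529142.
By total probability, P(1.2 < X < 11.6) = 0.7·0.536218 + 0.1·0.135664 + 0.1·0.629694 + 0.1·0.529142 = 0.504802.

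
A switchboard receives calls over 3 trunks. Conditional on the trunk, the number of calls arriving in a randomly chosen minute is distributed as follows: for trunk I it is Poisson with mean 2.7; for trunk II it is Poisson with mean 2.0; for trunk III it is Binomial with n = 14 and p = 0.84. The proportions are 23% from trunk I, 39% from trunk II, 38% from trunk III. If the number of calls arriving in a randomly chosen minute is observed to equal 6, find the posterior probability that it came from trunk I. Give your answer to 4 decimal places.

Likelihoods P(X=6 | ·): I: 0.0361622; II: 0.0120298; III: 0.000453097.
Posterior ∝ prior × likelihood. Numerator for I: 0.23·0.0361622 = 0.00831731.
Normalizing constant: 0.23·0.0361622 + 0.39·0.0120298 + 0.38·0.000453097 = 0.0131811.
P(I | observation) = 0.00831731 / 0.0131811 = 0.631002.

0.6310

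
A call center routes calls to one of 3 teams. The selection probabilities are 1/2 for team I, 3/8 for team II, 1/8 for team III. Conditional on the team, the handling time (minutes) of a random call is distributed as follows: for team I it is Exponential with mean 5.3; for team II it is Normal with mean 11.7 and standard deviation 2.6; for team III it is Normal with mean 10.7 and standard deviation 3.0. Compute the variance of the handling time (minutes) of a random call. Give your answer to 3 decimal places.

Per component, I: μ=5.3, E[X²]=56.18; II: μ=11.7, E[X²]=143.65; III: μ=10.7, E[X²]=123.49.
E[X] = 0.5·5.3 + 0.375·11.7 + 0.125·10.7 = 8.375.
E[X²] = 0.5·56.18 + 0.375·143.65 + 0.125·123.49 = 97.395.
Var(X) = E[X²] − (E[X])² = 97.395 − 70.1406 = 27.2544.

27.254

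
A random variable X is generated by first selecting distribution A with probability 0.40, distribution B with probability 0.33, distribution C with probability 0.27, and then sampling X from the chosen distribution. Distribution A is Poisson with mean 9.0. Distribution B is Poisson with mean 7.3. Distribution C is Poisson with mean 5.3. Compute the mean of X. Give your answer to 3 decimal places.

Component means — A: 9; B: 7.3; C: 5.3.
E[X] = 0.4·9 + 0.33·7.3 + 0.27·5.3 = 7.44.

7.440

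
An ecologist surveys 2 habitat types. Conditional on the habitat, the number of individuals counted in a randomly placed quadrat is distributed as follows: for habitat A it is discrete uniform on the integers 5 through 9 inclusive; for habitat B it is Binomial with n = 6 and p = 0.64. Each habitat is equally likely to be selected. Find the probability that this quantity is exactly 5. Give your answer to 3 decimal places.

Conditional on each habitat, P(X = 5): A: 0.2; B: 0.231928.
By total probability, P(X = 5) = 0.5·0.2 + 0.5·0.231928 = 0.215964.

0.216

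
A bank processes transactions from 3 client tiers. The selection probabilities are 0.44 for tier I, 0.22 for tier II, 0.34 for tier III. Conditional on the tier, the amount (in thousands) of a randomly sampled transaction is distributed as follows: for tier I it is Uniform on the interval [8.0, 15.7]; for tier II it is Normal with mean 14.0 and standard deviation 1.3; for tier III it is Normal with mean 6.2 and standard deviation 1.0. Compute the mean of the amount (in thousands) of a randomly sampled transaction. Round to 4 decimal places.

Component means — I: 11.85; II: 14; III: 6.2.
E[X] = 0.44·11.85 + 0.22·14 + 0.34·6.2 = 10.402.

10.4020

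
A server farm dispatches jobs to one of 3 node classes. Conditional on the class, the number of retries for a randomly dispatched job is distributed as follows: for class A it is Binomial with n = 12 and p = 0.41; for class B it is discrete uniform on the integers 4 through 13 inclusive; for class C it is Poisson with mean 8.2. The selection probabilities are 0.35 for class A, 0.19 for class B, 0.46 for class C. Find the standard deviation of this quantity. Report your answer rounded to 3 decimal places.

2.991

Per component, A: μ=4.92, E[X²]=27.1092; B: μ=8.5, E[X²]=80.5; C: μ=8.2, E[X²]=75.44.
E[X] = 0.35·4.92 + 0.19·8.5 + 0.46·8.2 = 7.109.
E[X²] = 0.35·27.1092 + 0.19·80.5 + 0.46·75.44 = 59.4856.
Var(X) = E[X²] − (E[X])² = 59.4856 − 50.5379 = 8.94774.
SD(X) = √8.94774 = 2.99128.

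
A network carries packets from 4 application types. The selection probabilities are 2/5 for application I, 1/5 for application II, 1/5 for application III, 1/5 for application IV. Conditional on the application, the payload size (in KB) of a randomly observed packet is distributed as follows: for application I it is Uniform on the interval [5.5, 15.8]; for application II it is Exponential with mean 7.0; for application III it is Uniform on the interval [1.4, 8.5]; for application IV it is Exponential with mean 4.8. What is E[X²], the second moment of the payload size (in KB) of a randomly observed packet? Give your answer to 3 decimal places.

For each component E[X²] = Var + (mean)², giving I: 122.263; II: 98; III: 28.7033; IV: 46.08.
Overall E[X²] = 0.4·122.263 + 0.2·98 + 0.2·28.7033 + 0.2·46.08 = 83.462.

83.462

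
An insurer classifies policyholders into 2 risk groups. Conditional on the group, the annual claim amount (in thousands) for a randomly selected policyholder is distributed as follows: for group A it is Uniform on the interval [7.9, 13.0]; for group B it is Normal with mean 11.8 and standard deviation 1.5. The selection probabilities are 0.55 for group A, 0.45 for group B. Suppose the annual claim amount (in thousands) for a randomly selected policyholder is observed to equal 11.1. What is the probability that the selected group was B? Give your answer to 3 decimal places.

0.499

Likelihoods f(11.1 | ·): A: 0.196078; B: 0.238522.
Posterior ∝ prior × likelihood. Numerator for B: 0.45·0.238522 = 0.107335.
Normalizing constant: 0.55·0.196078 + 0.45·0.238522 = 0.215178.
P(B | observation) = 0.107335 / 0.215178 = 0.498819.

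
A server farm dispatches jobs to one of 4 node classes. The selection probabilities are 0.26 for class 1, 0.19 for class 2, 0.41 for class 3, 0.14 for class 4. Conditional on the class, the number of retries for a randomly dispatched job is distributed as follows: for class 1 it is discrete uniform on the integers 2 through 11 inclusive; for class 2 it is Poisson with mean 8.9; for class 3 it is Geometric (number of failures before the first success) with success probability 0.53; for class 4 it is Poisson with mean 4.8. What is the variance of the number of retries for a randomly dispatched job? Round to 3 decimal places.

15.271

Per component, 1: μ=6.5, E[X²]=50.5; 2: μ=8.9, E[X²]=88.11; 3: μ=0.886792, E[X²]=2.45959; 4: μ=4.8, E[X²]=27.84.
E[X] = 0.26·6.5 + 0.19·8.9 + 0.41·0.886792 + 0.14·4.8 = 4.41658.
E[X²] = 0.26·50.5 + 0.19·88.11 + 0.41·2.45959 + 0.14·27.84 = 34.7769.
Var(X) = E[X²] − (E[X])² = 34.7769 − 19.5062 = 15.2707.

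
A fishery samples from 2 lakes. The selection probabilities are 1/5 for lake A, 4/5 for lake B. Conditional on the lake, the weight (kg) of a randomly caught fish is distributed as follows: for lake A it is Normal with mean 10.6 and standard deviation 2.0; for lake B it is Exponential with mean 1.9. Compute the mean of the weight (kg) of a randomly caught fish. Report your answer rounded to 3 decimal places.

3.640

Component means — A: 10.6; B: 1.9.
E[X] = 0.2·10.6 + 0.8·1.9 = 3.64.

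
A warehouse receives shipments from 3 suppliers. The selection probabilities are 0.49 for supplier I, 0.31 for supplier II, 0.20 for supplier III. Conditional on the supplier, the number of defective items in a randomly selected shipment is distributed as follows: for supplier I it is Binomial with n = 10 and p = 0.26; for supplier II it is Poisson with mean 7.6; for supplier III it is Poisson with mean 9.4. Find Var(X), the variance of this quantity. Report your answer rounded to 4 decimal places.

Per component, I: μ=2.6, E[X²]=8.684; II: μ=7.6, E[X²]=65.36; III: μ=9.4, E[X²]=97.76.
E[X] = 0.49·2.6 + 0.31·7.6 + 0.2·9.4 = 5.51.
E[X²] = 0.49·8.684 + 0.31·65.36 + 0.2·97.76 = 44.0688.
Var(X) = E[X²] − (E[X])² = 44.0688 − 30.3601 = 13.7087.

13.7087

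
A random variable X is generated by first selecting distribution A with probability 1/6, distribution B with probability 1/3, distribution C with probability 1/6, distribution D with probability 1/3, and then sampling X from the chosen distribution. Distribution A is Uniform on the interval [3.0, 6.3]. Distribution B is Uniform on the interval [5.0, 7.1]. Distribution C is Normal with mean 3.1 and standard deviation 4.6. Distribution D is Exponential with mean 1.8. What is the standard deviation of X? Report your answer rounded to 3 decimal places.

2.845

Per component, A: μ=4.65, E[X²]=22.53; B: μ=6.05, E[X²]=36.97; C: μ=3.1, E[X²]=30.77; D: μ=1.8, E[X²]=6.48.
E[X] = 0.166667·4.65 + 0.333333·6.05 + 0.166667·3.1 + 0.333333·1.8 = 3.90833.
E[X²] = 0.166667·22.53 + 0.333333·36.97 + 0.166667·30.77 + 0.333333·6.48 = 23.3667.
Var(X) = E[X²] − (E[X])² = 23.3667 − 15.2751 = 8.0916.
SD(X) = √8.0916 = 2.84457.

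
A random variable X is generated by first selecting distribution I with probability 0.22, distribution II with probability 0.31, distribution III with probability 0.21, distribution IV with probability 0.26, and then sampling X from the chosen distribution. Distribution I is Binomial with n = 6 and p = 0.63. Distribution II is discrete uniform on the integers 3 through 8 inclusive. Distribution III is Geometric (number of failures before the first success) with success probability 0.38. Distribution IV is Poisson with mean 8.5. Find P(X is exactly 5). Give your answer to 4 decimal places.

0.1270

Conditional on each component, P(X = 5): I: 0.220321; II: 0.166667; III: 0.034813; IV: 0.0752333.
By total probability, P(X = 5) = 0.22·0.220321 + 0.31·0.166667 + 0.21·0.034813 + 0.26·0.0752333 = 0.127009.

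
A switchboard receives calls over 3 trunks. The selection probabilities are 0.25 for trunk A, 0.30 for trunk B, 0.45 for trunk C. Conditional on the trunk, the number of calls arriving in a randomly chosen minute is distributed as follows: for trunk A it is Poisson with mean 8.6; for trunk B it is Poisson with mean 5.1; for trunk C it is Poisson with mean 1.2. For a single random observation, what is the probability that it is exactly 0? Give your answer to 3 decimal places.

Conditional on each trunk, P(X = 0): A: 0.000184106; B: 0.00609675; C: 0.301194.
By total probability, P(X = 0) = 0.25·0.000184106 + 0.3·0.00609675 + 0.45·0.301194 = 0.137412.

0.137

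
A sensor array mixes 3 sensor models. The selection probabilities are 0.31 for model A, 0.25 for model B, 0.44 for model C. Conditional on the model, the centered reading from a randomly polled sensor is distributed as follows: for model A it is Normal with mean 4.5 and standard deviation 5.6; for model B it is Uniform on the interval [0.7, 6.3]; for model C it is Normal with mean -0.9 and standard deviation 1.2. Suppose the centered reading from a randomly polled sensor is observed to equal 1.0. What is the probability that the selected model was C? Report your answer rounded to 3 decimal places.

Likelihoods f(1.0 | ·): A: 0.0586002; B: 0.178571; C: 0.0949189.
Posterior ∝ prior × likelihood. Numerator for C: 0.44·0.0949189 = 0.0417643.
Normalizing constant: 0.31·0.0586002 + 0.25·0.178571 + 0.44·0.0949189 = 0.104573.
P(C | observation) = 0.0417643 / 0.104573 = 0.399379.

0.399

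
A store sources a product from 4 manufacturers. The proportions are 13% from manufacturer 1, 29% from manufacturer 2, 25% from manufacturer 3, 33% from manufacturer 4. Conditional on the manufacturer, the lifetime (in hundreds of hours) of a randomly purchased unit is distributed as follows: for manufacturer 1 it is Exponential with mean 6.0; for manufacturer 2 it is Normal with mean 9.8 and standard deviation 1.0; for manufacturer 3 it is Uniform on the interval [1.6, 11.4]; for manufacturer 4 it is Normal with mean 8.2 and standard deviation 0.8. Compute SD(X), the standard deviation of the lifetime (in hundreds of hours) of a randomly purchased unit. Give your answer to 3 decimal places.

Per component, 1: μ=6, E[X²]=72; 2: μ=9.8, E[X²]=97.04; 3: μ=6.5, E[X²]=50.2533; 4: μ=8.2, E[X²]=67.88.
E[X] = 0.13·6 + 0.29·9.8 + 0.25·6.5 + 0.33·8.2 = 7.953.
E[X²] = 0.13·72 + 0.29·97.04 + 0.25·50.2533 + 0.33·67.88 = 72.4653.
Var(X) = E[X²] − (E[X])² = 72.4653 − 63.2502 = 9.21512.
SD(X) = √9.21512 = 3.03564.

3.036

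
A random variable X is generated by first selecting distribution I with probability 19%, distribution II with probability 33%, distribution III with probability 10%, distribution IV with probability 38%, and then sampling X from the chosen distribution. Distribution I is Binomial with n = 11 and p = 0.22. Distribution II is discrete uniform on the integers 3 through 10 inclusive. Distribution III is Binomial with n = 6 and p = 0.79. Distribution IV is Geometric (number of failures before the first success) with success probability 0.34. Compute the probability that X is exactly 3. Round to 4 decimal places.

0.1333

Conditional on each component, P(X = 3): I: 0.240718; II: 0.125; III: 0.0913207; IV: 0.0977486.
By total probability, P(X = 3) = 0.19·0.240718 + 0.33·0.125 + 0.1·0.0913207 + 0.38·0.0977486 = 0.133263.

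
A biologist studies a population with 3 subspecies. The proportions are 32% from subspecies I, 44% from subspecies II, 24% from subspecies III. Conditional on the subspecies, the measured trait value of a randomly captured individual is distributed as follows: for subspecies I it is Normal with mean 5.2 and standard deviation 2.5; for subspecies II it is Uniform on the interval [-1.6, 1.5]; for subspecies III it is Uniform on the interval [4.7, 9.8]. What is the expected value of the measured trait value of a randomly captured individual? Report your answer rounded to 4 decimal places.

Component means — I: 5.2; II: -0.05; III: 7.25.
E[X] = 0.32·5.2 + 0.44·-0.05 + 0.24·7.25 = 3.382.

3.3820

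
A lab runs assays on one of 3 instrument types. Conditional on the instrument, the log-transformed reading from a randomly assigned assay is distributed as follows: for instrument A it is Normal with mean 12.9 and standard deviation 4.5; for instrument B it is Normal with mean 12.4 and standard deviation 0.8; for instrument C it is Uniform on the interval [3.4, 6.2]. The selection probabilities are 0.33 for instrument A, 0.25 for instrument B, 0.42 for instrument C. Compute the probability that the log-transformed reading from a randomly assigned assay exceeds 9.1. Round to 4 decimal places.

Conditional on each instrument, P(X > 9.1): A: 0.800789; B: 0.999981; C: 0.
By total probability, P(X > 9.1) = 0.33·0.800789 + 0.25·0.999981 + 0.42·0 = 0.514256.

0.5143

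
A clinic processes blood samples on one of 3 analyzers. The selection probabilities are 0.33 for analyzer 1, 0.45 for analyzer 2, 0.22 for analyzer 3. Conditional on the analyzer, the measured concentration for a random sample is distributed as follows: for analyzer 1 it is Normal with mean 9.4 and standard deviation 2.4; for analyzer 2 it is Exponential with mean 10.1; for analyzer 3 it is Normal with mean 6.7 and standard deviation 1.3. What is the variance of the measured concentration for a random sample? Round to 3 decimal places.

Per component, 1: μ=9.4, E[X²]=94.12; 2: μ=10.1, E[X²]=204.02; 3: μ=6.7, E[X²]=46.58.
E[X] = 0.33·9.4 + 0.45·10.1 + 0.22·6.7 = 9.121.
E[X²] = 0.33·94.12 + 0.45·204.02 + 0.22·46.58 = 133.116.
Var(X) = E[X²] − (E[X])² = 133.116 − 83.1926 = 49.9236.

49.924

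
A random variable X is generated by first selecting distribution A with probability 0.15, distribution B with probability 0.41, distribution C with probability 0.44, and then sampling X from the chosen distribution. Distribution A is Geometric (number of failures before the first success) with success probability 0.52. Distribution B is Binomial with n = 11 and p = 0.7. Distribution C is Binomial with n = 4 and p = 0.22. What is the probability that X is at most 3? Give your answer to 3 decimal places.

Conditional on each component, P(X ≤ 3): A: 0.946916; B: 0.00429089; C: 0.997657.
By total probability, P(X ≤ 3) = 0.15·0.946916 + 0.41·0.00429089 + 0.44·0.997657 = 0.582766.

0.583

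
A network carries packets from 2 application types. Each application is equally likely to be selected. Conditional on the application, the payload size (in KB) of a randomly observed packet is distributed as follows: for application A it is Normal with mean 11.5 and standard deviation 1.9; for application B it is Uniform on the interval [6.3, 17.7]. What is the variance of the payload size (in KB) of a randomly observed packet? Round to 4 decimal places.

Per component, A: μ=11.5, E[X²]=135.86; B: μ=12, E[X²]=154.83.
E[X] = 0.5·11.5 + 0.5·12 = 11.75.
E[X²] = 0.5·135.86 + 0.5·154.83 = 145.345.
Var(X) = E[X²] − (E[X])² = 145.345 − 138.062 = 7.2825.

7.2825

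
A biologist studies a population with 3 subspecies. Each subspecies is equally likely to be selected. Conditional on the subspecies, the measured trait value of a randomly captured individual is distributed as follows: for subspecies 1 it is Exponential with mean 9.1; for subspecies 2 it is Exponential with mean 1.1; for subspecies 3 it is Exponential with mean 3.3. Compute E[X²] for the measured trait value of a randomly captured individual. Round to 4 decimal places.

63.2733

For each component E[X²] = Var + (mean)², giving 1: 165.62; 2: 2.42; 3: 21.78.
Overall E[X²] = 0.333333·165.62 + 0.333333·2.42 + 0.333333·21.78 = 63.2733.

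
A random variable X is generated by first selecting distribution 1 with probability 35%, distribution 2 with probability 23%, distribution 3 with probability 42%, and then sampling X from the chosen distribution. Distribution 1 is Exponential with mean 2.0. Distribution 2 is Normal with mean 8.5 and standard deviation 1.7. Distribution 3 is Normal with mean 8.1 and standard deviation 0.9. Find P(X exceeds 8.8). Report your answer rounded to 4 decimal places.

Conditional on each component, P(X > 8.8): 1: 0.0122773; 2: 0.429962; 3: 0.21835.
By total probability, P(X > 8.8) = 0.35·0.0122773 + 0.23·0.429962 + 0.42·0.21835 = 0.194895.

0.1949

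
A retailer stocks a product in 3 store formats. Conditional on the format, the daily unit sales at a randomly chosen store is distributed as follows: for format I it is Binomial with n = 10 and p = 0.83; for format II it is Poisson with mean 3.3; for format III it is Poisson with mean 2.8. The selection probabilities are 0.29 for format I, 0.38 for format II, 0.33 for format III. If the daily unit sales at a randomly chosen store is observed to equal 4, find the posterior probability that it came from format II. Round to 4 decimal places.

0.5707

Likelihoods P(X=4 | ·): I: 0.00240561; II: 0.182252; III: 0.155739.
Posterior ∝ prior × likelihood. Numerator for II: 0.38·0.182252 = 0.0692558.
Normalizing constant: 0.29·0.00240561 + 0.38·0.182252 + 0.33·0.155739 = 0.121347.
P(II | observation) = 0.0692558 / 0.121347 = 0.570725.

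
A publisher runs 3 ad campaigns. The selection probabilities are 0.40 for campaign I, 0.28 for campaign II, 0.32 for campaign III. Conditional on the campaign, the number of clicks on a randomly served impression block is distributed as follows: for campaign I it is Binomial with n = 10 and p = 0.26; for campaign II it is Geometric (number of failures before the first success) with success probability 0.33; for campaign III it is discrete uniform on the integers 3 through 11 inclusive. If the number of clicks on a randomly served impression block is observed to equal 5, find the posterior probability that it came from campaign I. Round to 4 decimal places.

0.3562

Likelihoods P(X=5 | ·): I: 0.0664394; II: 0.0445541; III: 0.111111.
Posterior ∝ prior × likelihood. Numerator for I: 0.4·0.0664394 = 0.0265758.
Normalizing constant: 0.4·0.0664394 + 0.28·0.0445541 + 0.32·0.111111 = 0.0746065.
P(I | observation) = 0.0265758 / 0.0746065 = 0.356213.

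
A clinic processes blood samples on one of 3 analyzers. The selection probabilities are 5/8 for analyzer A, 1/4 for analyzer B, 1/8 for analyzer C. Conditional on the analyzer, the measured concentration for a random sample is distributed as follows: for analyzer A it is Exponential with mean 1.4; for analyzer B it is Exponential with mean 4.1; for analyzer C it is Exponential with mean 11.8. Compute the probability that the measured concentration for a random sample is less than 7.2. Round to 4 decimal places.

0.8853

Conditional on each analyzer, P(X < 7.2): A: 0.994159; B: 0.827282; C: 0.456741.
By total probability, P(X < 7.2) = 0.625·0.994159 + 0.25·0.827282 + 0.125·0.456741 = 0.885263.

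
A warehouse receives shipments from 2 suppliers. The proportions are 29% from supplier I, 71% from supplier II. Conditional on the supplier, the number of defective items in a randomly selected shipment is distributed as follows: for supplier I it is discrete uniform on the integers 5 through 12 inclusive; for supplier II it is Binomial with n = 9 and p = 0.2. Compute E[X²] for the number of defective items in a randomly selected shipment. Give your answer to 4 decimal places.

For each component E[X²] = Var + (mean)², giving I: 77.5; II: 4.68.
Overall E[X²] = 0.29·77.5 + 0.71·4.68 = 25.7978.

25.7978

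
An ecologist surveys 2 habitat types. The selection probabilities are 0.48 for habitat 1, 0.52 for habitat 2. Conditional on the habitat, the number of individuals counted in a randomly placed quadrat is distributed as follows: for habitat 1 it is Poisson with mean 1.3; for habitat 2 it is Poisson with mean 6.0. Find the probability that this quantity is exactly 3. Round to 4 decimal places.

Conditional on each habitat, P(X = 3): 1: 0.0997921; 2: 0.0892351.
By total probability, P(X = 3) = 0.48·0.0997921 + 0.52·0.0892351 = 0.0943024.

0.0943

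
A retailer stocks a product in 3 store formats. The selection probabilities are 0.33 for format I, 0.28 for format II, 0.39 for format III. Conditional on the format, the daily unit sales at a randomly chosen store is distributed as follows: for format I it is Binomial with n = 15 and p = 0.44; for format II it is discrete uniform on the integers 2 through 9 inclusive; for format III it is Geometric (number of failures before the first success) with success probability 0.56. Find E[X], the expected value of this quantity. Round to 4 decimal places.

Component means — I: 6.6; II: 5.5; III: 0.785714.
E[X] = 0.33·6.6 + 0.28·5.5 + 0.39·0.785714 = 4.02443.

4.0244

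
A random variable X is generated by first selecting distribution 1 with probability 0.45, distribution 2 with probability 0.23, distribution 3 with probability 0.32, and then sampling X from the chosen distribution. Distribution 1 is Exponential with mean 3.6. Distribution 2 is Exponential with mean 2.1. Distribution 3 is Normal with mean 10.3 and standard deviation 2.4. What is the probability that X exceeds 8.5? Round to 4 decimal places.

Conditional on each component, P(X > 8.5): 1: 0.0943154; 2: 0.0174639; 3: 0.773373.
By total probability, P(X > 8.5) = 0.45·0.0943154 + 0.23·0.0174639 + 0.32·0.773373 = 0.293938.

0.2939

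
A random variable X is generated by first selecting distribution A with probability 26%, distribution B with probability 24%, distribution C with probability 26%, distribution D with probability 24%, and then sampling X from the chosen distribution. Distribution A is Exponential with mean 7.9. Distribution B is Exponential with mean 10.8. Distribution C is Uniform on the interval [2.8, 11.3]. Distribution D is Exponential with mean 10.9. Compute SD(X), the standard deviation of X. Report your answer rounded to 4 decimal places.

8.7885

Per component, A: μ=7.9, E[X²]=124.82; B: μ=10.8, E[X²]=233.28; C: μ=7.05, E[X²]=55.7233; D: μ=10.9, E[X²]=237.62.
E[X] = 0.26·7.9 + 0.24·10.8 + 0.26·7.05 + 0.24·10.9 = 9.095.
E[X²] = 0.26·124.82 + 0.24·233.28 + 0.26·55.7233 + 0.24·237.62 = 159.957.
Var(X) = E[X²] − (E[X])² = 159.957 − 82.719 = 77.2382.
SD(X) = √77.2382 = 8.78853.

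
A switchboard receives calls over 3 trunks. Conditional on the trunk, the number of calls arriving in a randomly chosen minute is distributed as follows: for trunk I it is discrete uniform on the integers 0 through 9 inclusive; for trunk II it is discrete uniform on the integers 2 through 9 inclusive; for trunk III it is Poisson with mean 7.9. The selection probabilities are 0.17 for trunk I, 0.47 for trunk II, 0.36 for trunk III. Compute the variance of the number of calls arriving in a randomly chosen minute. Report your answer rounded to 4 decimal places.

8.4760

Per component, I: μ=4.5, E[X²]=28.5; II: μ=5.5, E[X²]=35.5; III: μ=7.9, E[X²]=70.31.
E[X] = 0.17·4.5 + 0.47·5.5 + 0.36·7.9 = 6.194.
E[X²] = 0.17·28.5 + 0.47·35.5 + 0.36·70.31 = 46.8416.
Var(X) = E[X²] − (E[X])² = 46.8416 − 38.3656 = 8.47596.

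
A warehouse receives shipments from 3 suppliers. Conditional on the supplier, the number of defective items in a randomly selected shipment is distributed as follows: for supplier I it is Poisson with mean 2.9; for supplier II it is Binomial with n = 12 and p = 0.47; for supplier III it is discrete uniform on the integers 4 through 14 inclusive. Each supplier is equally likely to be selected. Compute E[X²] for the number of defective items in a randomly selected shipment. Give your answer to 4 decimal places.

45.7029

For each component E[X²] = Var + (mean)², giving I: 11.31; II: 34.7988; III: 91.
Overall E[X²] = 0.333333·11.31 + 0.333333·34.7988 + 0.333333·91 = 45.7029.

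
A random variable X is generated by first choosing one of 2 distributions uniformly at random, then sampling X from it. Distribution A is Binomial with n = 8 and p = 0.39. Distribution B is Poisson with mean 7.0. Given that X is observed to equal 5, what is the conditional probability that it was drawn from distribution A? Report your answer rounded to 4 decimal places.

Likelihoods P(X=5 | ·): A: 0.114683; B: 0.127717.
Posterior ∝ prior × likelihood. Numerator for A: 0.5·0.114683 = 0.0573417.
Normalizing constant: 0.5·0.114683 + 0.5·0.127717 = 0.1212.
P(A | observation) = 0.0573417 / 0.1212 = 0.473116.

0.4731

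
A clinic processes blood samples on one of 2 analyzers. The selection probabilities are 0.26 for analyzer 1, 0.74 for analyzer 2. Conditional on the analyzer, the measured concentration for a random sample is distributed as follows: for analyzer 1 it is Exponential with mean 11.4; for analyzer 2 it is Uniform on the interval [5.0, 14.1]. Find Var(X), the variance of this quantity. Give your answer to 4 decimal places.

39.5547

Per component, 1: μ=11.4, E[X²]=259.92; 2: μ=9.55, E[X²]=98.1033.
E[X] = 0.26·11.4 + 0.74·9.55 = 10.031.
E[X²] = 0.26·259.92 + 0.74·98.1033 = 140.176.
Var(X) = E[X²] − (E[X])² = 140.176 − 100.621 = 39.5547.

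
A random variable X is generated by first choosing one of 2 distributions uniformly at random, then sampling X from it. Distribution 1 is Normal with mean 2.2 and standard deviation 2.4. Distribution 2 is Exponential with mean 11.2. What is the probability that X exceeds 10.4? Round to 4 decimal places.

0.1977

Conditional on each component, P(X > 10.4): 1: 0.000316964; 2: 0.395118.
By total probability, P(X > 10.4) = 0.5·0.000316964 + 0.5·0.395118 = 0.197717.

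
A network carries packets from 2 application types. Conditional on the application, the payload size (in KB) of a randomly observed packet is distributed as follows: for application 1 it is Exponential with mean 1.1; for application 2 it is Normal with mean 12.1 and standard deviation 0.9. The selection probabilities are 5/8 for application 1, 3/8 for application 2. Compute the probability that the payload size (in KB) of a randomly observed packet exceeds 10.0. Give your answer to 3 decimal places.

Conditional on each application, P(X > 10.0): 1: 0.000112686; 2: 0.990185.
By total probability, P(X > 10.0) = 0.625·0.000112686 + 0.375·0.990185 = 0.37139.

0.371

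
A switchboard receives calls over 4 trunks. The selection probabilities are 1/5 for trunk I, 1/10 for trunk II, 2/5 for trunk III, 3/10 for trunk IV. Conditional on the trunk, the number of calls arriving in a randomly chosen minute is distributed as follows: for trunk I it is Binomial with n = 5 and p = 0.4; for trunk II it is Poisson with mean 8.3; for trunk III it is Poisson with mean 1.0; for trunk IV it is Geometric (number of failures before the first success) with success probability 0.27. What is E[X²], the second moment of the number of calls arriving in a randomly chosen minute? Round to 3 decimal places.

14.756

For each component E[X²] = Var + (mean)², giving I: 5.2; II: 77.19; III: 2; IV: 17.3237.
Overall E[X²] = 0.2·5.2 + 0.1·77.19 + 0.4·2 + 0.3·17.3237 = 14.7561.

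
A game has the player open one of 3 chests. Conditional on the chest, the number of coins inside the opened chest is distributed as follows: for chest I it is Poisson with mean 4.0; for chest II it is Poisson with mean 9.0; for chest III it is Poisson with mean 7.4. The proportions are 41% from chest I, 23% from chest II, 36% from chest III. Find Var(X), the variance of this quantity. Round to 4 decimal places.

Per component, I: μ=4, E[X²]=20; II: μ=9, E[X²]=90; III: μ=7.4, E[X²]=62.16.
E[X] = 0.41·4 + 0.23·9 + 0.36·7.4 = 6.374.
E[X²] = 0.41·20 + 0.23·90 + 0.36·62.16 = 51.2776.
Var(X) = E[X²] − (E[X])² = 51.2776 − 40.6279 = 10.6497.

10.6497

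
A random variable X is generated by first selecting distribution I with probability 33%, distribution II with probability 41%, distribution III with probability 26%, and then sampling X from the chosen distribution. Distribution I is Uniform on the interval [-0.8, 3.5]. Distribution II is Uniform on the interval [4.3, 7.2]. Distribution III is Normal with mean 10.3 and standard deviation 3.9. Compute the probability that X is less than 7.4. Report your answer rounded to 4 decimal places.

Conditional on each component, P(X < 7.4): I: 1; II: 1; III: 0.228562.
By total probability, P(X < 7.4) = 0.33·1 + 0.41·1 + 0.26·0.228562 = 0.799426.

0.7994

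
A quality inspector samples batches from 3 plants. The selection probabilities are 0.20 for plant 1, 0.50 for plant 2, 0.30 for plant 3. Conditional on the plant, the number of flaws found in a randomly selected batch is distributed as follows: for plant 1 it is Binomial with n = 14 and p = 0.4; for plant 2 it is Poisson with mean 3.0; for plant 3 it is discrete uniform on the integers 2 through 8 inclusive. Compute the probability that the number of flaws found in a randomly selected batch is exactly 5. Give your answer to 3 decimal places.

Conditional on each plant, P(X = 5): 1: 0.206598; 2: 0.100819; 3: 0.142857.
By total probability, P(X = 5) = 0.2·0.206598 + 0.5·0.100819 + 0.3·0.142857 = 0.134586.

0.135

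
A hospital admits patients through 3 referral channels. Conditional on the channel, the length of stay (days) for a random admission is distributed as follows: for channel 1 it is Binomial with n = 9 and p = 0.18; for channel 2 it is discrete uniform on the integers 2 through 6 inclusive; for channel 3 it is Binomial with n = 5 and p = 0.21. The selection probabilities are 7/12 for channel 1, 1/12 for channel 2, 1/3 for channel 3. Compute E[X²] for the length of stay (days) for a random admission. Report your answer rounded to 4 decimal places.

For each component E[X²] = Var + (mean)², giving 1: 3.9528; 2: 18; 3: 1.932.
Overall E[X²] = 0.583333·3.9528 + 0.0833333·18 + 0.333333·1.932 = 4.4498.

4.4498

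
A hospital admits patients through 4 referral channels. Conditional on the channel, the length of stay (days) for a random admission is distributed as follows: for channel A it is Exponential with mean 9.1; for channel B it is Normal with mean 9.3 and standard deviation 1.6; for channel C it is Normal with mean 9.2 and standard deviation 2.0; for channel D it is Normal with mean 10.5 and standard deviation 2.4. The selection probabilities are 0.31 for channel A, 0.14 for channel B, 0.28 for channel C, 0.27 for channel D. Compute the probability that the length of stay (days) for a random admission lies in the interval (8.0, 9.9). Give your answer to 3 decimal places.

0.255

Conditional on each channel, P(8.0 < X < 9.9): A: 0.0782285; B: 0.437917; C: 0.362578; D: 0.252511.
By total probability, P(8.0 < X < 9.9) = 0.31·0.0782285 + 0.14·0.437917 + 0.28·0.362578 + 0.27·0.252511 = 0.255259.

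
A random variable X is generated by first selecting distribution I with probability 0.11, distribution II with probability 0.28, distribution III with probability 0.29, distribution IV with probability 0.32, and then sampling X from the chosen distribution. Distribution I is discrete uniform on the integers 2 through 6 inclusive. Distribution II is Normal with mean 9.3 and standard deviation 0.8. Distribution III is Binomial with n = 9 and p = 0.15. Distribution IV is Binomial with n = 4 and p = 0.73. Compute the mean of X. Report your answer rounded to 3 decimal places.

4.370

Component means — I: 4; II: 9.3; III: 1.35; IV: 2.92.
E[X] = 0.11·4 + 0.28·9.3 + 0.29·1.35 + 0.32·2.92 = 4.3699.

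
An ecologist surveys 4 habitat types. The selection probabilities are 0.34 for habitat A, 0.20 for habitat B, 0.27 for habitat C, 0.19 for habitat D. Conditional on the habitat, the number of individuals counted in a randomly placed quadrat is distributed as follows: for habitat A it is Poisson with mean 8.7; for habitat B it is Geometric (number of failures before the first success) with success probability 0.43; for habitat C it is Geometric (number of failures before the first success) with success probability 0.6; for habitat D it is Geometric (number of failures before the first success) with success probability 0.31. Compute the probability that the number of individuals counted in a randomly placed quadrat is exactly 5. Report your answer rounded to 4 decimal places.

0.0396

Conditional on each habitat, P(X = 5): A: 0.0691915; B: 0.0258728; C: 0.006144; D: 0.048485.
By total probability, P(X = 5) = 0.34·0.0691915 + 0.2·0.0258728 + 0.27·0.006144 + 0.19·0.048485 = 0.0395707.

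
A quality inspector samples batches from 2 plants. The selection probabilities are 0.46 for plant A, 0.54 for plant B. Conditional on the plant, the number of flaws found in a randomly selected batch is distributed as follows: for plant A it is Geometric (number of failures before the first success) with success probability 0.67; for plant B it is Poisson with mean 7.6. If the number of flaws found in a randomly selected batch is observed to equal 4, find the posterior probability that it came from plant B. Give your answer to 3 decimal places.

0.911

Likelihoods P(X=4 | ·): A: 0.00794567; B: 0.0695673.
Posterior ∝ prior × likelihood. Numerator for B: 0.54·0.0695673 = 0.0375663.
Normalizing constant: 0.46·0.00794567 + 0.54·0.0695673 = 0.0412213.
P(B | observation) = 0.0375663 / 0.0412213 = 0.911332.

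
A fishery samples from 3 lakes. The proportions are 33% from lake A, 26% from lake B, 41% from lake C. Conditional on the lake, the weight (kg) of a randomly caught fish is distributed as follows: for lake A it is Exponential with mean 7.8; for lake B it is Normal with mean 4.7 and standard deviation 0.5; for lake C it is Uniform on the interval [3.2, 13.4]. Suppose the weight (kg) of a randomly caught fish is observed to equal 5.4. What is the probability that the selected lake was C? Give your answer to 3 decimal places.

0.289

Likelihoods f(5.4 | ·): A: 0.0641564; B: 0.299455; C: 0.0980392.
Posterior ∝ prior × likelihood. Numerator for C: 0.41·0.0980392 = 0.0401961.
Normalizing constant: 0.33·0.0641564 + 0.26·0.299455 + 0.41·0.0980392 = 0.139226.
P(C | observation) = 0.0401961 / 0.139226 = 0.288711.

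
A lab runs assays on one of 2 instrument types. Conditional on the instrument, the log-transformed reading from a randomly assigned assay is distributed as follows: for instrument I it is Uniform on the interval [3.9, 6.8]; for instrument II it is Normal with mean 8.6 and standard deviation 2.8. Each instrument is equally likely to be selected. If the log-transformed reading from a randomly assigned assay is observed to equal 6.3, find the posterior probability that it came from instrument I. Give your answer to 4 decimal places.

Likelihoods f(6.3 | ·): I: 0.344828; II: 0.101679.
Posterior ∝ prior × likelihood. Numerator for I: 0.5·0.344828 = 0.172414.
Normalizing constant: 0.5·0.344828 + 0.5·0.101679 = 0.223254.
P(I | observation) = 0.172414 / 0.223254 = 0.772278.

0.7723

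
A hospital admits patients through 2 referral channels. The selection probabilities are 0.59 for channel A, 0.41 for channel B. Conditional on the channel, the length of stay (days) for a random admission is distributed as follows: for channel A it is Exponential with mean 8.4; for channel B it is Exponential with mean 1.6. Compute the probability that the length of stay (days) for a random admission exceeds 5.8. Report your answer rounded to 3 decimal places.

Conditional on each channel, P(X > 5.8): A: 0.501337; B: 0.0266491.
By total probability, P(X > 5.8) = 0.59·0.501337 + 0.41·0.0266491 = 0.306715.

0.307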